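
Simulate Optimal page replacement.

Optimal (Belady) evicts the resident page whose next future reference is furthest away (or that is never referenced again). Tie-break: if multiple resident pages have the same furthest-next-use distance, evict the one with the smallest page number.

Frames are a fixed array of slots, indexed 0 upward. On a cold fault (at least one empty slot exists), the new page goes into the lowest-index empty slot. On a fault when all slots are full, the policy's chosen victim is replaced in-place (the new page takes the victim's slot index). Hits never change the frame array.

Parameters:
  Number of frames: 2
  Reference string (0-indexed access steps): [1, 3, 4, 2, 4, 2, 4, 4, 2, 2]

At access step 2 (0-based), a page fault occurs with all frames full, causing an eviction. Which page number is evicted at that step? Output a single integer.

Step 0: ref 1 -> FAULT, frames=[1,-]
Step 1: ref 3 -> FAULT, frames=[1,3]
Step 2: ref 4 -> FAULT, evict 1, frames=[4,3]
At step 2: evicted page 1

Answer: 1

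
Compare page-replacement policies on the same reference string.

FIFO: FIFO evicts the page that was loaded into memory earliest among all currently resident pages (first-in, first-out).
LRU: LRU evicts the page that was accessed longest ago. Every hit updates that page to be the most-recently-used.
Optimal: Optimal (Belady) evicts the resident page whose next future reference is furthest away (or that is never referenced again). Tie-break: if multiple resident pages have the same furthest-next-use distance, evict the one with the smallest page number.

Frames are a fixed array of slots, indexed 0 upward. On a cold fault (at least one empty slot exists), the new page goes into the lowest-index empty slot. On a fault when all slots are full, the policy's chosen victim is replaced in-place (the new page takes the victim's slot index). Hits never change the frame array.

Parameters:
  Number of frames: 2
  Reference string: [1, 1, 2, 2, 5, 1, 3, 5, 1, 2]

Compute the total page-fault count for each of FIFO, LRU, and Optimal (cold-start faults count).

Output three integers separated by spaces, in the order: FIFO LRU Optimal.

--- FIFO ---
  step 0: ref 1 -> FAULT, frames=[1,-] (faults so far: 1)
  step 1: ref 1 -> HIT, frames=[1,-] (faults so far: 1)
  step 2: ref 2 -> FAULT, frames=[1,2] (faults so far: 2)
  step 3: ref 2 -> HIT, frames=[1,2] (faults so far: 2)
  step 4: ref 5 -> FAULT, evict 1, frames=[5,2] (faults so far: 3)
  step 5: ref 1 -> FAULT, evict 2, frames=[5,1] (faults so far: 4)
  step 6: ref 3 -> FAULT, evict 5, frames=[3,1] (faults so far: 5)
  step 7: ref 5 -> FAULT, evict 1, frames=[3,5] (faults so far: 6)
  step 8: ref 1 -> FAULT, evict 3, frames=[1,5] (faults so far: 7)
  step 9: ref 2 -> FAULT, evict 5, frames=[1,2] (faults so far: 8)
  FIFO total faults: 8
--- LRU ---
  step 0: ref 1 -> FAULT, frames=[1,-] (faults so far: 1)
  step 1: ref 1 -> HIT, frames=[1,-] (faults so far: 1)
  step 2: ref 2 -> FAULT, frames=[1,2] (faults so far: 2)
  step 3: ref 2 -> HIT, frames=[1,2] (faults so far: 2)
  step 4: ref 5 -> FAULT, evict 1, frames=[5,2] (faults so far: 3)
  step 5: ref 1 -> FAULT, evict 2, frames=[5,1] (faults so far: 4)
  step 6: ref 3 -> FAULT, evict 5, frames=[3,1] (faults so far: 5)
  step 7: ref 5 -> FAULT, evict 1, frames=[3,5] (faults so far: 6)
  step 8: ref 1 -> FAULT, evict 3, frames=[1,5] (faults so far: 7)
  step 9: ref 2 -> FAULT, evict 5, frames=[1,2] (faults so far: 8)
  LRU total faults: 8
--- Optimal ---
  step 0: ref 1 -> FAULT, frames=[1,-] (faults so far: 1)
  step 1: ref 1 -> HIT, frames=[1,-] (faults so far: 1)
  step 2: ref 2 -> FAULT, frames=[1,2] (faults so far: 2)
  step 3: ref 2 -> HIT, frames=[1,2] (faults so far: 2)
  step 4: ref 5 -> FAULT, evict 2, frames=[1,5] (faults so far: 3)
  step 5: ref 1 -> HIT, frames=[1,5] (faults so far: 3)
  step 6: ref 3 -> FAULT, evict 1, frames=[3,5] (faults so far: 4)
  step 7: ref 5 -> HIT, frames=[3,5] (faults so far: 4)
  step 8: ref 1 -> FAULT, evict 3, frames=[1,5] (faults so far: 5)
  step 9: ref 2 -> FAULT, evict 1, frames=[2,5] (faults so far: 6)
  Optimal total faults: 6

Answer: 8 8 6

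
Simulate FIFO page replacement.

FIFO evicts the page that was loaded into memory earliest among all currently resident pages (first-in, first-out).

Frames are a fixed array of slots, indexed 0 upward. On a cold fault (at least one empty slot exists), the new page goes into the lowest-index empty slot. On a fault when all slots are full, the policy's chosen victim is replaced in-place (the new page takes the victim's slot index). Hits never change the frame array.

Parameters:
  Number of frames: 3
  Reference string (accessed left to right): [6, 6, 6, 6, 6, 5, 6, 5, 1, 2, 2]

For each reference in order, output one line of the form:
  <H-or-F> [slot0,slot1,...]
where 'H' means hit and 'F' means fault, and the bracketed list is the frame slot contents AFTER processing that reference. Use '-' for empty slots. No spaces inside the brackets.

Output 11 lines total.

F [6,-,-]
H [6,-,-]
H [6,-,-]
H [6,-,-]
H [6,-,-]
F [6,5,-]
H [6,5,-]
H [6,5,-]
F [6,5,1]
F [2,5,1]
H [2,5,1]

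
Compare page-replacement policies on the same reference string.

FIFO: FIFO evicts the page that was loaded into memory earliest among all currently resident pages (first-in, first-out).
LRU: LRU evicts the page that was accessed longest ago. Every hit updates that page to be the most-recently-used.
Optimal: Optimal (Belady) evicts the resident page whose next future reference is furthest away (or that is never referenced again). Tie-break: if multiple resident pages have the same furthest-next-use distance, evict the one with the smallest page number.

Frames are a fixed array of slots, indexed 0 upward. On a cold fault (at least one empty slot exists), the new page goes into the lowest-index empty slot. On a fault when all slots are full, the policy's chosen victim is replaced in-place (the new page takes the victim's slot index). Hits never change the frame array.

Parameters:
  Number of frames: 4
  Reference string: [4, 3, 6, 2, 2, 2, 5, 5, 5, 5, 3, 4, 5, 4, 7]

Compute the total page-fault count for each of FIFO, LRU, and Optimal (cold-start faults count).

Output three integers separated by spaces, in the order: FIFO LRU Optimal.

--- FIFO ---
  step 0: ref 4 -> FAULT, frames=[4,-,-,-] (faults so far: 1)
  step 1: ref 3 -> FAULT, frames=[4,3,-,-] (faults so far: 2)
  step 2: ref 6 -> FAULT, frames=[4,3,6,-] (faults so far: 3)
  step 3: ref 2 -> FAULT, frames=[4,3,6,2] (faults so far: 4)
  step 4: ref 2 -> HIT, frames=[4,3,6,2] (faults so far: 4)
  step 5: ref 2 -> HIT, frames=[4,3,6,2] (faults so far: 4)
  step 6: ref 5 -> FAULT, evict 4, frames=[5,3,6,2] (faults so far: 5)
  step 7: ref 5 -> HIT, frames=[5,3,6,2] (faults so far: 5)
  step 8: ref 5 -> HIT, frames=[5,3,6,2] (faults so far: 5)
  step 9: ref 5 -> HIT, frames=[5,3,6,2] (faults so far: 5)
  step 10: ref 3 -> HIT, frames=[5,3,6,2] (faults so far: 5)
  step 11: ref 4 -> FAULT, evict 3, frames=[5,4,6,2] (faults so far: 6)
  step 12: ref 5 -> HIT, frames=[5,4,6,2] (faults so far: 6)
  step 13: ref 4 -> HIT, frames=[5,4,6,2] (faults so far: 6)
  step 14: ref 7 -> FAULT, evict 6, frames=[5,4,7,2] (faults so far: 7)
  FIFO total faults: 7
--- LRU ---
  step 0: ref 4 -> FAULT, frames=[4,-,-,-] (faults so far: 1)
  step 1: ref 3 -> FAULT, frames=[4,3,-,-] (faults so far: 2)
  step 2: ref 6 -> FAULT, frames=[4,3,6,-] (faults so far: 3)
  step 3: ref 2 -> FAULT, frames=[4,3,6,2] (faults so far: 4)
  step 4: ref 2 -> HIT, frames=[4,3,6,2] (faults so far: 4)
  step 5: ref 2 -> HIT, frames=[4,3,6,2] (faults so far: 4)
  step 6: ref 5 -> FAULT, evict 4, frames=[5,3,6,2] (faults so far: 5)
  step 7: ref 5 -> HIT, frames=[5,3,6,2] (faults so far: 5)
  step 8: ref 5 -> HIT, frames=[5,3,6,2] (faults so far: 5)
  step 9: ref 5 -> HIT, frames=[5,3,6,2] (faults so far: 5)
  step 10: ref 3 -> HIT, frames=[5,3,6,2] (faults so far: 5)
  step 11: ref 4 -> FAULT, evict 6, frames=[5,3,4,2] (faults so far: 6)
  step 12: ref 5 -> HIT, frames=[5,3,4,2] (faults so far: 6)
  step 13: ref 4 -> HIT, frames=[5,3,4,2] (faults so far: 6)
  step 14: ref 7 -> FAULT, evict 2, frames=[5,3,4,7] (faults so far: 7)
  LRU total faults: 7
--- Optimal ---
  step 0: ref 4 -> FAULT, frames=[4,-,-,-] (faults so far: 1)
  step 1: ref 3 -> FAULT, frames=[4,3,-,-] (faults so far: 2)
  step 2: ref 6 -> FAULT, frames=[4,3,6,-] (faults so far: 3)
  step 3: ref 2 -> FAULT, frames=[4,3,6,2] (faults so far: 4)
  step 4: ref 2 -> HIT, frames=[4,3,6,2] (faults so far: 4)
  step 5: ref 2 -> HIT, frames=[4,3,6,2] (faults so far: 4)
  step 6: ref 5 -> FAULT, evict 2, frames=[4,3,6,5] (faults so far: 5)
  step 7: ref 5 -> HIT, frames=[4,3,6,5] (faults so far: 5)
  step 8: ref 5 -> HIT, frames=[4,3,6,5] (faults so far: 5)
  step 9: ref 5 -> HIT, frames=[4,3,6,5] (faults so far: 5)
  step 10: ref 3 -> HIT, frames=[4,3,6,5] (faults so far: 5)
  step 11: ref 4 -> HIT, frames=[4,3,6,5] (faults so far: 5)
  step 12: ref 5 -> HIT, frames=[4,3,6,5] (faults so far: 5)
  step 13: ref 4 -> HIT, frames=[4,3,6,5] (faults so far: 5)
  step 14: ref 7 -> FAULT, evict 3, frames=[4,7,6,5] (faults so far: 6)
  Optimal total faults: 6

Answer: 7 7 6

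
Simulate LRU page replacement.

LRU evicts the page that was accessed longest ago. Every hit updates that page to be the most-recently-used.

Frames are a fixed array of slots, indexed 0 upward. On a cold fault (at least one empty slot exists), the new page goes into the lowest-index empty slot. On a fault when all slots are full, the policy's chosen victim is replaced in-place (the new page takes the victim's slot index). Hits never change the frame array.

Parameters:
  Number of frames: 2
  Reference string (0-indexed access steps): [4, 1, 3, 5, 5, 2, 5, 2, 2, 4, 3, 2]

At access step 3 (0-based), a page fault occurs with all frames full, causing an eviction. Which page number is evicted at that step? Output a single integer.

Step 0: ref 4 -> FAULT, frames=[4,-]
Step 1: ref 1 -> FAULT, frames=[4,1]
Step 2: ref 3 -> FAULT, evict 4, frames=[3,1]
Step 3: ref 5 -> FAULT, evict 1, frames=[3,5]
At step 3: evicted page 1

Answer: 1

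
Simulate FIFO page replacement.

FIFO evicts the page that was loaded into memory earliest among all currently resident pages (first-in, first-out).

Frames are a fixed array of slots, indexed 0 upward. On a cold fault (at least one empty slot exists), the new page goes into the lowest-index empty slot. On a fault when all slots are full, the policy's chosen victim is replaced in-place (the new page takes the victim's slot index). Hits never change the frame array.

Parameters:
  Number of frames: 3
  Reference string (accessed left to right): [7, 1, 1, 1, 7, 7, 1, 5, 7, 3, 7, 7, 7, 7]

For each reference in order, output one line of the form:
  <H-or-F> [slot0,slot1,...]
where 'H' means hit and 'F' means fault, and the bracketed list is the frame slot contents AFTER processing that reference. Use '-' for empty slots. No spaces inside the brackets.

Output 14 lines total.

F [7,-,-]
F [7,1,-]
H [7,1,-]
H [7,1,-]
H [7,1,-]
H [7,1,-]
H [7,1,-]
F [7,1,5]
H [7,1,5]
F [3,1,5]
F [3,7,5]
H [3,7,5]
H [3,7,5]
H [3,7,5]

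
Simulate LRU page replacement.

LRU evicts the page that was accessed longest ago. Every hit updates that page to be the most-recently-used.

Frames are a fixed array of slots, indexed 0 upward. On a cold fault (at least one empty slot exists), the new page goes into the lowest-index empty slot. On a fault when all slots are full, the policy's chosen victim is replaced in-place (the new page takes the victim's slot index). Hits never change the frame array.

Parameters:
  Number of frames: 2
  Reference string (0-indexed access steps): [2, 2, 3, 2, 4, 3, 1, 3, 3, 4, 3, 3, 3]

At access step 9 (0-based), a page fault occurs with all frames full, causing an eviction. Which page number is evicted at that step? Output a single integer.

Step 0: ref 2 -> FAULT, frames=[2,-]
Step 1: ref 2 -> HIT, frames=[2,-]
Step 2: ref 3 -> FAULT, frames=[2,3]
Step 3: ref 2 -> HIT, frames=[2,3]
Step 4: ref 4 -> FAULT, evict 3, frames=[2,4]
Step 5: ref 3 -> FAULT, evict 2, frames=[3,4]
Step 6: ref 1 -> FAULT, evict 4, frames=[3,1]
Step 7: ref 3 -> HIT, frames=[3,1]
Step 8: ref 3 -> HIT, frames=[3,1]
Step 9: ref 4 -> FAULT, evict 1, frames=[3,4]
At step 9: evicted page 1

Answer: 1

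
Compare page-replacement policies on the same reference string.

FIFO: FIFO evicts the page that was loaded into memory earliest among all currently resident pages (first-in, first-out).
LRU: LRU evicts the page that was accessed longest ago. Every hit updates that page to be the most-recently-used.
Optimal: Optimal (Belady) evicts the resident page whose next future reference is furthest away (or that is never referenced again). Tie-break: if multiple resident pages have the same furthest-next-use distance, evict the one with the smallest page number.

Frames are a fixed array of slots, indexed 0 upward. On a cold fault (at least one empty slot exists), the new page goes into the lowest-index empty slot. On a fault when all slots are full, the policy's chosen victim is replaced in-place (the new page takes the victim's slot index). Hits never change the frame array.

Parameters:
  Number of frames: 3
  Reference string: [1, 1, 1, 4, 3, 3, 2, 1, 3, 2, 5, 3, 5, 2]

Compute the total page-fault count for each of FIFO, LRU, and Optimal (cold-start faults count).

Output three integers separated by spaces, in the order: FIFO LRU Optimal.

Answer: 8 6 5

Derivation:
--- FIFO ---
  step 0: ref 1 -> FAULT, frames=[1,-,-] (faults so far: 1)
  step 1: ref 1 -> HIT, frames=[1,-,-] (faults so far: 1)
  step 2: ref 1 -> HIT, frames=[1,-,-] (faults so far: 1)
  step 3: ref 4 -> FAULT, frames=[1,4,-] (faults so far: 2)
  step 4: ref 3 -> FAULT, frames=[1,4,3] (faults so far: 3)
  step 5: ref 3 -> HIT, frames=[1,4,3] (faults so far: 3)
  step 6: ref 2 -> FAULT, evict 1, frames=[2,4,3] (faults so far: 4)
  step 7: ref 1 -> FAULT, evict 4, frames=[2,1,3] (faults so far: 5)
  step 8: ref 3 -> HIT, frames=[2,1,3] (faults so far: 5)
  step 9: ref 2 -> HIT, frames=[2,1,3] (faults so far: 5)
  step 10: ref 5 -> FAULT, evict 3, frames=[2,1,5] (faults so far: 6)
  step 11: ref 3 -> FAULT, evict 2, frames=[3,1,5] (faults so far: 7)
  step 12: ref 5 -> HIT, frames=[3,1,5] (faults so far: 7)
  step 13: ref 2 -> FAULT, evict 1, frames=[3,2,5] (faults so far: 8)
  FIFO total faults: 8
--- LRU ---
  step 0: ref 1 -> FAULT, frames=[1,-,-] (faults so far: 1)
  step 1: ref 1 -> HIT, frames=[1,-,-] (faults so far: 1)
  step 2: ref 1 -> HIT, frames=[1,-,-] (faults so far: 1)
  step 3: ref 4 -> FAULT, frames=[1,4,-] (faults so far: 2)
  step 4: ref 3 -> FAULT, frames=[1,4,3] (faults so far: 3)
  step 5: ref 3 -> HIT, frames=[1,4,3] (faults so far: 3)
  step 6: ref 2 -> FAULT, evict 1, frames=[2,4,3] (faults so far: 4)
  step 7: ref 1 -> FAULT, evict 4, frames=[2,1,3] (faults so far: 5)
  step 8: ref 3 -> HIT, frames=[2,1,3] (faults so far: 5)
  step 9: ref 2 -> HIT, frames=[2,1,3] (faults so far: 5)
  step 10: ref 5 -> FAULT, evict 1, frames=[2,5,3] (faults so far: 6)
  step 11: ref 3 -> HIT, frames=[2,5,3] (faults so far: 6)
  step 12: ref 5 -> HIT, frames=[2,5,3] (faults so far: 6)
  step 13: ref 2 -> HIT, frames=[2,5,3] (faults so far: 6)
  LRU total faults: 6
--- Optimal ---
  step 0: ref 1 -> FAULT, frames=[1,-,-] (faults so far: 1)
  step 1: ref 1 -> HIT, frames=[1,-,-] (faults so far: 1)
  step 2: ref 1 -> HIT, frames=[1,-,-] (faults so far: 1)
  step 3: ref 4 -> FAULT, frames=[1,4,-] (faults so far: 2)
  step 4: ref 3 -> FAULT, frames=[1,4,3] (faults so far: 3)
  step 5: ref 3 -> HIT, frames=[1,4,3] (faults so far: 3)
  step 6: ref 2 -> FAULT, evict 4, frames=[1,2,3] (faults so far: 4)
  step 7: ref 1 -> HIT, frames=[1,2,3] (faults so far: 4)
  step 8: ref 3 -> HIT, frames=[1,2,3] (faults so far: 4)
  step 9: ref 2 -> HIT, frames=[1,2,3] (faults so far: 4)
  step 10: ref 5 -> FAULT, evict 1, frames=[5,2,3] (faults so far: 5)
  step 11: ref 3 -> HIT, frames=[5,2,3] (faults so far: 5)
  step 12: ref 5 -> HIT, frames=[5,2,3] (faults so far: 5)
  step 13: ref 2 -> HIT, frames=[5,2,3] (faults so far: 5)
  Optimal total faults: 5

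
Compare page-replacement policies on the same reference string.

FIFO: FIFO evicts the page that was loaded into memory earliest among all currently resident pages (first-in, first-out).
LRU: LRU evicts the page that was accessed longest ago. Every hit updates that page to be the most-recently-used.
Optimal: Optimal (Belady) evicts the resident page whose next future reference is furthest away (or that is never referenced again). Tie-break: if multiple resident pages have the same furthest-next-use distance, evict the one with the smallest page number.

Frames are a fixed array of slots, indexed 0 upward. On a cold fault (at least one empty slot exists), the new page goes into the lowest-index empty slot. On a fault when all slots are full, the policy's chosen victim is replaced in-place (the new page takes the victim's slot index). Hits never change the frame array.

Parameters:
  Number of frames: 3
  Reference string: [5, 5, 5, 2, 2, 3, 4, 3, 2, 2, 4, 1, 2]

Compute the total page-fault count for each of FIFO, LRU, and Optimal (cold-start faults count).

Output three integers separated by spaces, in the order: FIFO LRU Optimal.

Answer: 6 5 5

Derivation:
--- FIFO ---
  step 0: ref 5 -> FAULT, frames=[5,-,-] (faults so far: 1)
  step 1: ref 5 -> HIT, frames=[5,-,-] (faults so far: 1)
  step 2: ref 5 -> HIT, frames=[5,-,-] (faults so far: 1)
  step 3: ref 2 -> FAULT, frames=[5,2,-] (faults so far: 2)
  step 4: ref 2 -> HIT, frames=[5,2,-] (faults so far: 2)
  step 5: ref 3 -> FAULT, frames=[5,2,3] (faults so far: 3)
  step 6: ref 4 -> FAULT, evict 5, frames=[4,2,3] (faults so far: 4)
  step 7: ref 3 -> HIT, frames=[4,2,3] (faults so far: 4)
  step 8: ref 2 -> HIT, frames=[4,2,3] (faults so far: 4)
  step 9: ref 2 -> HIT, frames=[4,2,3] (faults so far: 4)
  step 10: ref 4 -> HIT, frames=[4,2,3] (faults so far: 4)
  step 11: ref 1 -> FAULT, evict 2, frames=[4,1,3] (faults so far: 5)
  step 12: ref 2 -> FAULT, evict 3, frames=[4,1,2] (faults so far: 6)
  FIFO total faults: 6
--- LRU ---
  step 0: ref 5 -> FAULT, frames=[5,-,-] (faults so far: 1)
  step 1: ref 5 -> HIT, frames=[5,-,-] (faults so far: 1)
  step 2: ref 5 -> HIT, frames=[5,-,-] (faults so far: 1)
  step 3: ref 2 -> FAULT, frames=[5,2,-] (faults so far: 2)
  step 4: ref 2 -> HIT, frames=[5,2,-] (faults so far: 2)
  step 5: ref 3 -> FAULT, frames=[5,2,3] (faults so far: 3)
  step 6: ref 4 -> FAULT, evict 5, frames=[4,2,3] (faults so far: 4)
  step 7: ref 3 -> HIT, frames=[4,2,3] (faults so far: 4)
  step 8: ref 2 -> HIT, frames=[4,2,3] (faults so far: 4)
  step 9: ref 2 -> HIT, frames=[4,2,3] (faults so far: 4)
  step 10: ref 4 -> HIT, frames=[4,2,3] (faults so far: 4)
  step 11: ref 1 -> FAULT, evict 3, frames=[4,2,1] (faults so far: 5)
  step 12: ref 2 -> HIT, frames=[4,2,1] (faults so far: 5)
  LRU total faults: 5
--- Optimal ---
  step 0: ref 5 -> FAULT, frames=[5,-,-] (faults so far: 1)
  step 1: ref 5 -> HIT, frames=[5,-,-] (faults so far: 1)
  step 2: ref 5 -> HIT, frames=[5,-,-] (faults so far: 1)
  step 3: ref 2 -> FAULT, frames=[5,2,-] (faults so far: 2)
  step 4: ref 2 -> HIT, frames=[5,2,-] (faults so far: 2)
  step 5: ref 3 -> FAULT, frames=[5,2,3] (faults so far: 3)
  step 6: ref 4 -> FAULT, evict 5, frames=[4,2,3] (faults so far: 4)
  step 7: ref 3 -> HIT, frames=[4,2,3] (faults so far: 4)
  step 8: ref 2 -> HIT, frames=[4,2,3] (faults so far: 4)
  step 9: ref 2 -> HIT, frames=[4,2,3] (faults so far: 4)
  step 10: ref 4 -> HIT, frames=[4,2,3] (faults so far: 4)
  step 11: ref 1 -> FAULT, evict 3, frames=[4,2,1] (faults so far: 5)
  step 12: ref 2 -> HIT, frames=[4,2,1] (faults so far: 5)
  Optimal total faults: 5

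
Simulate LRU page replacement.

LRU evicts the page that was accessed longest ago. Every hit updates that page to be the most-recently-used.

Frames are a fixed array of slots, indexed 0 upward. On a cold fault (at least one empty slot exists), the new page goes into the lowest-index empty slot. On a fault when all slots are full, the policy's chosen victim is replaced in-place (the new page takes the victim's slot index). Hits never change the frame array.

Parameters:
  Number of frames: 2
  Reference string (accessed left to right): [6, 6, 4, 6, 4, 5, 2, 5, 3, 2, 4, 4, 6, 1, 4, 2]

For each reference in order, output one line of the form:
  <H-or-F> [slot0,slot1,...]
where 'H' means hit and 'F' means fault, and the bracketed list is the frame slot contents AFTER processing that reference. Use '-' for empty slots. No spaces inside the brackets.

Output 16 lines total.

F [6,-]
H [6,-]
F [6,4]
H [6,4]
H [6,4]
F [5,4]
F [5,2]
H [5,2]
F [5,3]
F [2,3]
F [2,4]
H [2,4]
F [6,4]
F [6,1]
F [4,1]
F [4,2]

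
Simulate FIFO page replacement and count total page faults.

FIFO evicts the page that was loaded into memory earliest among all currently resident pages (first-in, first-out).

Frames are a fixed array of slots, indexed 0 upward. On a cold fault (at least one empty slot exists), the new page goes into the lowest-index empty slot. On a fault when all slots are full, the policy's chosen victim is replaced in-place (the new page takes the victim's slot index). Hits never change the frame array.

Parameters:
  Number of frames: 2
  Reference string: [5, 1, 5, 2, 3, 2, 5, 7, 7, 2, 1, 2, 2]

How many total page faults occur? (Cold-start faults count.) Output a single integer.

Answer: 8

Derivation:
Step 0: ref 5 → FAULT, frames=[5,-]
Step 1: ref 1 → FAULT, frames=[5,1]
Step 2: ref 5 → HIT, frames=[5,1]
Step 3: ref 2 → FAULT (evict 5), frames=[2,1]
Step 4: ref 3 → FAULT (evict 1), frames=[2,3]
Step 5: ref 2 → HIT, frames=[2,3]
Step 6: ref 5 → FAULT (evict 2), frames=[5,3]
Step 7: ref 7 → FAULT (evict 3), frames=[5,7]
Step 8: ref 7 → HIT, frames=[5,7]
Step 9: ref 2 → FAULT (evict 5), frames=[2,7]
Step 10: ref 1 → FAULT (evict 7), frames=[2,1]
Step 11: ref 2 → HIT, frames=[2,1]
Step 12: ref 2 → HIT, frames=[2,1]
Total faults: 8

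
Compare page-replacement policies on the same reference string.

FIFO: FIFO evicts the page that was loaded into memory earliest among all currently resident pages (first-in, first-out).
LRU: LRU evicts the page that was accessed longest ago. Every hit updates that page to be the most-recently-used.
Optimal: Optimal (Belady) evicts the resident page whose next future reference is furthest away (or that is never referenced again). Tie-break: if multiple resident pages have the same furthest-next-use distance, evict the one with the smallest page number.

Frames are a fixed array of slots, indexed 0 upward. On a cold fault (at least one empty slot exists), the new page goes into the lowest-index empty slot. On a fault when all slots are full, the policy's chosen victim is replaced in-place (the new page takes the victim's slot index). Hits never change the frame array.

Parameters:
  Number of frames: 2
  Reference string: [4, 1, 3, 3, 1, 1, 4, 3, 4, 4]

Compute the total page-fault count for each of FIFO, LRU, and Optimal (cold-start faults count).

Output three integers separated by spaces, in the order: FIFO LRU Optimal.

Answer: 4 5 4

Derivation:
--- FIFO ---
  step 0: ref 4 -> FAULT, frames=[4,-] (faults so far: 1)
  step 1: ref 1 -> FAULT, frames=[4,1] (faults so far: 2)
  step 2: ref 3 -> FAULT, evict 4, frames=[3,1] (faults so far: 3)
  step 3: ref 3 -> HIT, frames=[3,1] (faults so far: 3)
  step 4: ref 1 -> HIT, frames=[3,1] (faults so far: 3)
  step 5: ref 1 -> HIT, frames=[3,1] (faults so far: 3)
  step 6: ref 4 -> FAULT, evict 1, frames=[3,4] (faults so far: 4)
  step 7: ref 3 -> HIT, frames=[3,4] (faults so far: 4)
  step 8: ref 4 -> HIT, frames=[3,4] (faults so far: 4)
  step 9: ref 4 -> HIT, frames=[3,4] (faults so far: 4)
  FIFO total faults: 4
--- LRU ---
  step 0: ref 4 -> FAULT, frames=[4,-] (faults so far: 1)
  step 1: ref 1 -> FAULT, frames=[4,1] (faults so far: 2)
  step 2: ref 3 -> FAULT, evict 4, frames=[3,1] (faults so far: 3)
  step 3: ref 3 -> HIT, frames=[3,1] (faults so far: 3)
  step 4: ref 1 -> HIT, frames=[3,1] (faults so far: 3)
  step 5: ref 1 -> HIT, frames=[3,1] (faults so far: 3)
  step 6: ref 4 -> FAULT, evict 3, frames=[4,1] (faults so far: 4)
  step 7: ref 3 -> FAULT, evict 1, frames=[4,3] (faults so far: 5)
  step 8: ref 4 -> HIT, frames=[4,3] (faults so far: 5)
  step 9: ref 4 -> HIT, frames=[4,3] (faults so far: 5)
  LRU total faults: 5
--- Optimal ---
  step 0: ref 4 -> FAULT, frames=[4,-] (faults so far: 1)
  step 1: ref 1 -> FAULT, frames=[4,1] (faults so far: 2)
  step 2: ref 3 -> FAULT, evict 4, frames=[3,1] (faults so far: 3)
  step 3: ref 3 -> HIT, frames=[3,1] (faults so far: 3)
  step 4: ref 1 -> HIT, frames=[3,1] (faults so far: 3)
  step 5: ref 1 -> HIT, frames=[3,1] (faults so far: 3)
  step 6: ref 4 -> FAULT, evict 1, frames=[3,4] (faults so far: 4)
  step 7: ref 3 -> HIT, frames=[3,4] (faults so far: 4)
  step 8: ref 4 -> HIT, frames=[3,4] (faults so far: 4)
  step 9: ref 4 -> HIT, frames=[3,4] (faults so far: 4)
  Optimal total faults: 4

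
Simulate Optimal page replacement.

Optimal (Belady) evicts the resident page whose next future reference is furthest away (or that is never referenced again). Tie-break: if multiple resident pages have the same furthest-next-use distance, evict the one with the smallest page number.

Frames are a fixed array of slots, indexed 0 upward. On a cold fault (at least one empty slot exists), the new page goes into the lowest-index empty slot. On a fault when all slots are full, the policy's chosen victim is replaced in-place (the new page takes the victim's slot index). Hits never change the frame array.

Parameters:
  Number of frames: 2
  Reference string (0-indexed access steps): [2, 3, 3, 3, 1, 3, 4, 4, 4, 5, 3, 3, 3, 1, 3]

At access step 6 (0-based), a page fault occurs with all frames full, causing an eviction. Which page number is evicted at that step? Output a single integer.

Answer: 1

Derivation:
Step 0: ref 2 -> FAULT, frames=[2,-]
Step 1: ref 3 -> FAULT, frames=[2,3]
Step 2: ref 3 -> HIT, frames=[2,3]
Step 3: ref 3 -> HIT, frames=[2,3]
Step 4: ref 1 -> FAULT, evict 2, frames=[1,3]
Step 5: ref 3 -> HIT, frames=[1,3]
Step 6: ref 4 -> FAULT, evict 1, frames=[4,3]
At step 6: evicted page 1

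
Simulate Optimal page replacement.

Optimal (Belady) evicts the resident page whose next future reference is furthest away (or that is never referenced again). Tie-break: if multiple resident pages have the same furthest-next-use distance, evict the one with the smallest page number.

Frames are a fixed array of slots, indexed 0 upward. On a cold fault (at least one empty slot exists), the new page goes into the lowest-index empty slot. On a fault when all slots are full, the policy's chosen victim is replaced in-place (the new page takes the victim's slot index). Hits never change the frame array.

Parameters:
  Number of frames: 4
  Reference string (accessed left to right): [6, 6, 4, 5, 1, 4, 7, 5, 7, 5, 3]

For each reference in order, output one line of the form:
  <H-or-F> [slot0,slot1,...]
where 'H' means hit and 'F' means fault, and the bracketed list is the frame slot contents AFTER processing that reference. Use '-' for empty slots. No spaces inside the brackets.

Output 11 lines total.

F [6,-,-,-]
H [6,-,-,-]
F [6,4,-,-]
F [6,4,5,-]
F [6,4,5,1]
H [6,4,5,1]
F [6,4,5,7]
H [6,4,5,7]
H [6,4,5,7]
H [6,4,5,7]
F [6,3,5,7]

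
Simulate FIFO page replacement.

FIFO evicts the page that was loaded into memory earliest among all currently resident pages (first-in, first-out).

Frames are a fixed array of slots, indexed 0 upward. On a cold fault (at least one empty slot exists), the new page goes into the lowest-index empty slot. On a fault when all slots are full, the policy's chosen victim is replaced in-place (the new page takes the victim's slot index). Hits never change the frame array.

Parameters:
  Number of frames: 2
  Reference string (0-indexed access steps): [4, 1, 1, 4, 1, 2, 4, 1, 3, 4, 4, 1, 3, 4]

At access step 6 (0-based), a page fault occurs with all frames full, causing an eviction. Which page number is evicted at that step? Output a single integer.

Step 0: ref 4 -> FAULT, frames=[4,-]
Step 1: ref 1 -> FAULT, frames=[4,1]
Step 2: ref 1 -> HIT, frames=[4,1]
Step 3: ref 4 -> HIT, frames=[4,1]
Step 4: ref 1 -> HIT, frames=[4,1]
Step 5: ref 2 -> FAULT, evict 4, frames=[2,1]
Step 6: ref 4 -> FAULT, evict 1, frames=[2,4]
At step 6: evicted page 1

Answer: 1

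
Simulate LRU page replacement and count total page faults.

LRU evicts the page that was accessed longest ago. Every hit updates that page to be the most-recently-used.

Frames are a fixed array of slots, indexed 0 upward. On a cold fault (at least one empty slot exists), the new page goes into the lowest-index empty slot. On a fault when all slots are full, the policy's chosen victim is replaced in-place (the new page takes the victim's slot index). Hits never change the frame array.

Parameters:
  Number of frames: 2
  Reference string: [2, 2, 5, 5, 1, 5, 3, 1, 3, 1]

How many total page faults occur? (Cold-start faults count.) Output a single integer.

Answer: 5

Derivation:
Step 0: ref 2 → FAULT, frames=[2,-]
Step 1: ref 2 → HIT, frames=[2,-]
Step 2: ref 5 → FAULT, frames=[2,5]
Step 3: ref 5 → HIT, frames=[2,5]
Step 4: ref 1 → FAULT (evict 2), frames=[1,5]
Step 5: ref 5 → HIT, frames=[1,5]
Step 6: ref 3 → FAULT (evict 1), frames=[3,5]
Step 7: ref 1 → FAULT (evict 5), frames=[3,1]
Step 8: ref 3 → HIT, frames=[3,1]
Step 9: ref 1 → HIT, frames=[3,1]
Total faults: 5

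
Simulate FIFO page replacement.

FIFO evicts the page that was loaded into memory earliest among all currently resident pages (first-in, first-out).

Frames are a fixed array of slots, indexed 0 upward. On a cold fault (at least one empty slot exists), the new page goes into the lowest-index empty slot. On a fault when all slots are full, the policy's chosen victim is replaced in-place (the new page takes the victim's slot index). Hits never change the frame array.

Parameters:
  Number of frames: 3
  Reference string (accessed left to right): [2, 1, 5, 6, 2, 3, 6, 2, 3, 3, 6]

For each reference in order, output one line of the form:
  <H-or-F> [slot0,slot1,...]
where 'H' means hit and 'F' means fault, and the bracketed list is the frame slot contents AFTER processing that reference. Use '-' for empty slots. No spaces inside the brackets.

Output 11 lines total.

F [2,-,-]
F [2,1,-]
F [2,1,5]
F [6,1,5]
F [6,2,5]
F [6,2,3]
H [6,2,3]
H [6,2,3]
H [6,2,3]
H [6,2,3]
H [6,2,3]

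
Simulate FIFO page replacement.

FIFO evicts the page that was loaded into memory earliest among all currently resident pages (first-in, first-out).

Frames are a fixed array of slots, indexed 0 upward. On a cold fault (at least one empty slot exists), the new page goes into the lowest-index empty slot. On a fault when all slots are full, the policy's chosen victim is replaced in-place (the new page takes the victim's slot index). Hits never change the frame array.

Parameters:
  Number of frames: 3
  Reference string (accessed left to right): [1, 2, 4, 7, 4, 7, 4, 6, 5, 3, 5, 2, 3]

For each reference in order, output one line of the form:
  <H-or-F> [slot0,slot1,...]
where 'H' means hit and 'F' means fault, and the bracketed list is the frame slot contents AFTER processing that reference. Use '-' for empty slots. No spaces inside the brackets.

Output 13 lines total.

F [1,-,-]
F [1,2,-]
F [1,2,4]
F [7,2,4]
H [7,2,4]
H [7,2,4]
H [7,2,4]
F [7,6,4]
F [7,6,5]
F [3,6,5]
H [3,6,5]
F [3,2,5]
H [3,2,5]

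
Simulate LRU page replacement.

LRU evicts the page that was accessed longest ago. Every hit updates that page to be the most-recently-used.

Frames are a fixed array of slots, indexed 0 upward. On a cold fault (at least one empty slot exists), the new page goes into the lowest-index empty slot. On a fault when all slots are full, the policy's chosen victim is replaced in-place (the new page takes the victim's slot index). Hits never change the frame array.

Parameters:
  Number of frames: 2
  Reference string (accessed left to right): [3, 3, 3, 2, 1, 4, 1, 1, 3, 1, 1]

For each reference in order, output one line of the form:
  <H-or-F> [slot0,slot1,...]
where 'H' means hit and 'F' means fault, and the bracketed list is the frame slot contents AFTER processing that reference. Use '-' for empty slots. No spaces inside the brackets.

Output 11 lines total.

F [3,-]
H [3,-]
H [3,-]
F [3,2]
F [1,2]
F [1,4]
H [1,4]
H [1,4]
F [1,3]
H [1,3]
H [1,3]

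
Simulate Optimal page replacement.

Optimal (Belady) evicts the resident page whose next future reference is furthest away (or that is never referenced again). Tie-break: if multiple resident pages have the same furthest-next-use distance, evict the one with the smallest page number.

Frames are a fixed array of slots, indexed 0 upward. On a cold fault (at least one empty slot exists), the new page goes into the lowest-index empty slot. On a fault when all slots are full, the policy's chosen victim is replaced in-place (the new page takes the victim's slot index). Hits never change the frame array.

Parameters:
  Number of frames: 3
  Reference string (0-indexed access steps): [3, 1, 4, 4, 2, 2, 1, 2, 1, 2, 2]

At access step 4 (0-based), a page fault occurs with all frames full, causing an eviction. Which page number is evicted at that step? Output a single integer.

Answer: 3

Derivation:
Step 0: ref 3 -> FAULT, frames=[3,-,-]
Step 1: ref 1 -> FAULT, frames=[3,1,-]
Step 2: ref 4 -> FAULT, frames=[3,1,4]
Step 3: ref 4 -> HIT, frames=[3,1,4]
Step 4: ref 2 -> FAULT, evict 3, frames=[2,1,4]
At step 4: evicted page 3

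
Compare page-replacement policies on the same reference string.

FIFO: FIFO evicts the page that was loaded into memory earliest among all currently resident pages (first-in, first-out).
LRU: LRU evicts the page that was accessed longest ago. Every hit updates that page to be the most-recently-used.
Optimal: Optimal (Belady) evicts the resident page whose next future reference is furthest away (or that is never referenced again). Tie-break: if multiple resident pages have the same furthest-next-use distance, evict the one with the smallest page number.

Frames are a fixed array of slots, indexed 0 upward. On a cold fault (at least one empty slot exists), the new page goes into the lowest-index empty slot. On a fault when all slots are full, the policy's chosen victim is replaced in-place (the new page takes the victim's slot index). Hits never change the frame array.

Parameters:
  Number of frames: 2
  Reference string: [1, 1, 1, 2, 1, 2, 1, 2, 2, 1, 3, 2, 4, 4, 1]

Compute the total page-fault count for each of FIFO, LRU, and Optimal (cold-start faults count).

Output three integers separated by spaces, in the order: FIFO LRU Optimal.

--- FIFO ---
  step 0: ref 1 -> FAULT, frames=[1,-] (faults so far: 1)
  step 1: ref 1 -> HIT, frames=[1,-] (faults so far: 1)
  step 2: ref 1 -> HIT, frames=[1,-] (faults so far: 1)
  step 3: ref 2 -> FAULT, frames=[1,2] (faults so far: 2)
  step 4: ref 1 -> HIT, frames=[1,2] (faults so far: 2)
  step 5: ref 2 -> HIT, frames=[1,2] (faults so far: 2)
  step 6: ref 1 -> HIT, frames=[1,2] (faults so far: 2)
  step 7: ref 2 -> HIT, frames=[1,2] (faults so far: 2)
  step 8: ref 2 -> HIT, frames=[1,2] (faults so far: 2)
  step 9: ref 1 -> HIT, frames=[1,2] (faults so far: 2)
  step 10: ref 3 -> FAULT, evict 1, frames=[3,2] (faults so far: 3)
  step 11: ref 2 -> HIT, frames=[3,2] (faults so far: 3)
  step 12: ref 4 -> FAULT, evict 2, frames=[3,4] (faults so far: 4)
  step 13: ref 4 -> HIT, frames=[3,4] (faults so far: 4)
  step 14: ref 1 -> FAULT, evict 3, frames=[1,4] (faults so far: 5)
  FIFO total faults: 5
--- LRU ---
  step 0: ref 1 -> FAULT, frames=[1,-] (faults so far: 1)
  step 1: ref 1 -> HIT, frames=[1,-] (faults so far: 1)
  step 2: ref 1 -> HIT, frames=[1,-] (faults so far: 1)
  step 3: ref 2 -> FAULT, frames=[1,2] (faults so far: 2)
  step 4: ref 1 -> HIT, frames=[1,2] (faults so far: 2)
  step 5: ref 2 -> HIT, frames=[1,2] (faults so far: 2)
  step 6: ref 1 -> HIT, frames=[1,2] (faults so far: 2)
  step 7: ref 2 -> HIT, frames=[1,2] (faults so far: 2)
  step 8: ref 2 -> HIT, frames=[1,2] (faults so far: 2)
  step 9: ref 1 -> HIT, frames=[1,2] (faults so far: 2)
  step 10: ref 3 -> FAULT, evict 2, frames=[1,3] (faults so far: 3)
  step 11: ref 2 -> FAULT, evict 1, frames=[2,3] (faults so far: 4)
  step 12: ref 4 -> FAULT, evict 3, frames=[2,4] (faults so far: 5)
  step 13: ref 4 -> HIT, frames=[2,4] (faults so far: 5)
  step 14: ref 1 -> FAULT, evict 2, frames=[1,4] (faults so far: 6)
  LRU total faults: 6
--- Optimal ---
  step 0: ref 1 -> FAULT, frames=[1,-] (faults so far: 1)
  step 1: ref 1 -> HIT, frames=[1,-] (faults so far: 1)
  step 2: ref 1 -> HIT, frames=[1,-] (faults so far: 1)
  step 3: ref 2 -> FAULT, frames=[1,2] (faults so far: 2)
  step 4: ref 1 -> HIT, frames=[1,2] (faults so far: 2)
  step 5: ref 2 -> HIT, frames=[1,2] (faults so far: 2)
  step 6: ref 1 -> HIT, frames=[1,2] (faults so far: 2)
  step 7: ref 2 -> HIT, frames=[1,2] (faults so far: 2)
  step 8: ref 2 -> HIT, frames=[1,2] (faults so far: 2)
  step 9: ref 1 -> HIT, frames=[1,2] (faults so far: 2)
  step 10: ref 3 -> FAULT, evict 1, frames=[3,2] (faults so far: 3)
  step 11: ref 2 -> HIT, frames=[3,2] (faults so far: 3)
  step 12: ref 4 -> FAULT, evict 2, frames=[3,4] (faults so far: 4)
  step 13: ref 4 -> HIT, frames=[3,4] (faults so far: 4)
  step 14: ref 1 -> FAULT, evict 3, frames=[1,4] (faults so far: 5)
  Optimal total faults: 5

Answer: 5 6 5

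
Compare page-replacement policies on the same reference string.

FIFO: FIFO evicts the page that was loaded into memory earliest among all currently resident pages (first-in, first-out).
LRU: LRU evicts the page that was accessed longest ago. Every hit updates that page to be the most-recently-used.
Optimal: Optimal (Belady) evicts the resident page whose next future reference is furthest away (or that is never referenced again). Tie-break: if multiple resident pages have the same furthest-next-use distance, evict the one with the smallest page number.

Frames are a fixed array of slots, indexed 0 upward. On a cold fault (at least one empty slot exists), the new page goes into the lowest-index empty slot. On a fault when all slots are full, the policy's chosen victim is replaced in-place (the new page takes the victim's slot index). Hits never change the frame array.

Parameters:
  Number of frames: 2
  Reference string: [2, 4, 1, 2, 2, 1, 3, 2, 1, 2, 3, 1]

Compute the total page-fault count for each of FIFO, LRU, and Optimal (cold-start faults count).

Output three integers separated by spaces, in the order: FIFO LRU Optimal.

Answer: 9 9 6

Derivation:
--- FIFO ---
  step 0: ref 2 -> FAULT, frames=[2,-] (faults so far: 1)
  step 1: ref 4 -> FAULT, frames=[2,4] (faults so far: 2)
  step 2: ref 1 -> FAULT, evict 2, frames=[1,4] (faults so far: 3)
  step 3: ref 2 -> FAULT, evict 4, frames=[1,2] (faults so far: 4)
  step 4: ref 2 -> HIT, frames=[1,2] (faults so far: 4)
  step 5: ref 1 -> HIT, frames=[1,2] (faults so far: 4)
  step 6: ref 3 -> FAULT, evict 1, frames=[3,2] (faults so far: 5)
  step 7: ref 2 -> HIT, frames=[3,2] (faults so far: 5)
  step 8: ref 1 -> FAULT, evict 2, frames=[3,1] (faults so far: 6)
  step 9: ref 2 -> FAULT, evict 3, frames=[2,1] (faults so far: 7)
  step 10: ref 3 -> FAULT, evict 1, frames=[2,3] (faults so far: 8)
  step 11: ref 1 -> FAULT, evict 2, frames=[1,3] (faults so far: 9)
  FIFO total faults: 9
--- LRU ---
  step 0: ref 2 -> FAULT, frames=[2,-] (faults so far: 1)
  step 1: ref 4 -> FAULT, frames=[2,4] (faults so far: 2)
  step 2: ref 1 -> FAULT, evict 2, frames=[1,4] (faults so far: 3)
  step 3: ref 2 -> FAULT, evict 4, frames=[1,2] (faults so far: 4)
  step 4: ref 2 -> HIT, frames=[1,2] (faults so far: 4)
  step 5: ref 1 -> HIT, frames=[1,2] (faults so far: 4)
  step 6: ref 3 -> FAULT, evict 2, frames=[1,3] (faults so far: 5)
  step 7: ref 2 -> FAULT, evict 1, frames=[2,3] (faults so far: 6)
  step 8: ref 1 -> FAULT, evict 3, frames=[2,1] (faults so far: 7)
  step 9: ref 2 -> HIT, frames=[2,1] (faults so far: 7)
  step 10: ref 3 -> FAULT, evict 1, frames=[2,3] (faults so far: 8)
  step 11: ref 1 -> FAULT, evict 2, frames=[1,3] (faults so far: 9)
  LRU total faults: 9
--- Optimal ---
  step 0: ref 2 -> FAULT, frames=[2,-] (faults so far: 1)
  step 1: ref 4 -> FAULT, frames=[2,4] (faults so far: 2)
  step 2: ref 1 -> FAULT, evict 4, frames=[2,1] (faults so far: 3)
  step 3: ref 2 -> HIT, frames=[2,1] (faults so far: 3)
  step 4: ref 2 -> HIT, frames=[2,1] (faults so far: 3)
  step 5: ref 1 -> HIT, frames=[2,1] (faults so far: 3)
  step 6: ref 3 -> FAULT, evict 1, frames=[2,3] (faults so far: 4)
  step 7: ref 2 -> HIT, frames=[2,3] (faults so far: 4)
  step 8: ref 1 -> FAULT, evict 3, frames=[2,1] (faults so far: 5)
  step 9: ref 2 -> HIT, frames=[2,1] (faults so far: 5)
  step 10: ref 3 -> FAULT, evict 2, frames=[3,1] (faults so far: 6)
  step 11: ref 1 -> HIT, frames=[3,1] (faults so far: 6)
  Optimal total faults: 6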